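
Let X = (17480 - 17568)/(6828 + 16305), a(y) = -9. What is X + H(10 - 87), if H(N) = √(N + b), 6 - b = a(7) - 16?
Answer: -8/2103 + I*√46 ≈ -0.0038041 + 6.7823*I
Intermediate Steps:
b = 31 (b = 6 - (-9 - 16) = 6 - 1*(-25) = 6 + 25 = 31)
X = -8/2103 (X = -88/23133 = -88*1/23133 = -8/2103 ≈ -0.0038041)
H(N) = √(31 + N) (H(N) = √(N + 31) = √(31 + N))
X + H(10 - 87) = -8/2103 + √(31 + (10 - 87)) = -8/2103 + √(31 - 77) = -8/2103 + √(-46) = -8/2103 + I*√46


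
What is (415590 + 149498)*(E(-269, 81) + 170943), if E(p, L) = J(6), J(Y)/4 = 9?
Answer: 96618181152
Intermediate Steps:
J(Y) = 36 (J(Y) = 4*9 = 36)
E(p, L) = 36
(415590 + 149498)*(E(-269, 81) + 170943) = (415590 + 149498)*(36 + 170943) = 565088*170979 = 96618181152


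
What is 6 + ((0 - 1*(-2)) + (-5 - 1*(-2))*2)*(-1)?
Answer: 10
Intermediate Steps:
6 + ((0 - 1*(-2)) + (-5 - 1*(-2))*2)*(-1) = 6 + ((0 + 2) + (-5 + 2)*2)*(-1) = 6 + (2 - 3*2)*(-1) = 6 + (2 - 6)*(-1) = 6 - 4*(-1) = 6 + 4 = 10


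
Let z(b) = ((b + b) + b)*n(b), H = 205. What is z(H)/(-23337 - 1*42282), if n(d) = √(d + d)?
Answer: -205*√410/21873 ≈ -0.18977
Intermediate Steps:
n(d) = √2*√d (n(d) = √(2*d) = √2*√d)
z(b) = 3*√2*b^(3/2) (z(b) = ((b + b) + b)*(√2*√b) = (2*b + b)*(√2*√b) = (3*b)*(√2*√b) = 3*√2*b^(3/2))
z(H)/(-23337 - 1*42282) = (3*√2*205^(3/2))/(-23337 - 1*42282) = (3*√2*(205*√205))/(-23337 - 42282) = (615*√410)/(-65619) = (615*√410)*(-1/65619) = -205*√410/21873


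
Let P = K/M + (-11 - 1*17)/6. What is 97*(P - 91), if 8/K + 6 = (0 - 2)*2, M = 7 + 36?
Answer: -5986549/645 ≈ -9281.5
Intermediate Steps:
M = 43
K = -⅘ (K = 8/(-6 + (0 - 2)*2) = 8/(-6 - 2*2) = 8/(-6 - 4) = 8/(-10) = 8*(-⅒) = -⅘ ≈ -0.80000)
P = -3022/645 (P = -⅘/43 + (-11 - 1*17)/6 = -⅘*1/43 + (-11 - 17)*(⅙) = -4/215 - 28*⅙ = -4/215 - 14/3 = -3022/645 ≈ -4.6853)
97*(P - 91) = 97*(-3022/645 - 91) = 97*(-61717/645) = -5986549/645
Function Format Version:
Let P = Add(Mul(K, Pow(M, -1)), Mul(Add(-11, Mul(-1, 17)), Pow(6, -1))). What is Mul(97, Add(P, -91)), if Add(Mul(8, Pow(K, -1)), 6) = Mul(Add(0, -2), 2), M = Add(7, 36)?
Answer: Rational(-5986549, 645) ≈ -9281.5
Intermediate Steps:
M = 43
K = Rational(-4, 5) (K = Mul(8, Pow(Add(-6, Mul(Add(0, -2), 2)), -1)) = Mul(8, Pow(Add(-6, Mul(-2, 2)), -1)) = Mul(8, Pow(Add(-6, -4), -1)) = Mul(8, Pow(-10, -1)) = Mul(8, Rational(-1, 10)) = Rational(-4, 5) ≈ -0.80000)
P = Rational(-3022, 645) (P = Add(Mul(Rational(-4, 5), Pow(43, -1)), Mul(Add(-11, Mul(-1, 17)), Pow(6, -1))) = Add(Mul(Rational(-4, 5), Rational(1, 43)), Mul(Add(-11, -17), Rational(1, 6))) = Add(Rational(-4, 215), Mul(-28, Rational(1, 6))) = Add(Rational(-4, 215), Rational(-14, 3)) = Rational(-3022, 645) ≈ -4.6853)
Mul(97, Add(P, -91)) = Mul(97, Add(Rational(-3022, 645), -91)) = Mul(97, Rational(-61717, 645)) = Rational(-5986549, 645)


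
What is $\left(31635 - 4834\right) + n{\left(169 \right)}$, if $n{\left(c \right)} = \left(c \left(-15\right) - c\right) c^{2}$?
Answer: $-77202143$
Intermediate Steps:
$n{\left(c \right)} = - 16 c^{3}$ ($n{\left(c \right)} = \left(- 15 c - c\right) c^{2} = - 16 c c^{2} = - 16 c^{3}$)
$\left(31635 - 4834\right) + n{\left(169 \right)} = \left(31635 - 4834\right) - 16 \cdot 169^{3} = 26801 - 77228944 = -77202143$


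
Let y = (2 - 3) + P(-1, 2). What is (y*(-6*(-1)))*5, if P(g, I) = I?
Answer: 30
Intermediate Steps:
y = 1 (y = (2 - 3) + 2 = -1 + 2 = 1)
(y*(-6*(-1)))*5 = (1*(-6*(-1)))*5 = (1*6)*5 = 6*5 = 30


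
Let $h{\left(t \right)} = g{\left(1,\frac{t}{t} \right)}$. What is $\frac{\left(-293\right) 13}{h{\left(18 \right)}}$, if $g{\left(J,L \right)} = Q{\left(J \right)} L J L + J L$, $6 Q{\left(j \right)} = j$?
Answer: $- \frac{22854}{7} \approx -3264.9$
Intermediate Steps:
$Q{\left(j \right)} = \frac{j}{6}$
$g{\left(J,L \right)} = J L + \frac{J^{2} L^{2}}{6}$ ($g{\left(J,L \right)} = \frac{J}{6} L J L + J L = \frac{J L}{6} J L + J L = \frac{L J^{2}}{6} L + J L = \frac{J^{2} L^{2}}{6} + J L = J L + \frac{J^{2} L^{2}}{6}$)
$h{\left(t \right)} = \frac{7}{6}$ ($h{\left(t \right)} = \frac{1}{6} \cdot 1 \frac{t}{t} \left(6 + 1 \frac{t}{t}\right) = \frac{1}{6} \cdot 1 \cdot 1 \left(6 + 1 \cdot 1\right) = \frac{1}{6} \cdot 1 \cdot 1 \left(6 + 1\right) = \frac{1}{6} \cdot 1 \cdot 1 \cdot 7 = \frac{7}{6}$)
$\frac{\left(-293\right) 13}{h{\left(18 \right)}} = \frac{\left(-293\right) 13}{\frac{7}{6}} = \left(-3809\right) \frac{6}{7} = - \frac{22854}{7}$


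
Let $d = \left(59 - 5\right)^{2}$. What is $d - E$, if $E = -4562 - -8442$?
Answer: $-964$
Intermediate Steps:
$d = 2916$ ($d = 54^{2} = 2916$)
$E = 3880$ ($E = -4562 + 8442 = 3880$)
$d - E = 2916 - 3880 = -964$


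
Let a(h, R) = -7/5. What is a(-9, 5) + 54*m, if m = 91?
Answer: 24563/5 ≈ 4912.6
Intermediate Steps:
a(h, R) = -7/5 (a(h, R) = -7*⅕ = -7/5)
a(-9, 5) + 54*m = -7/5 + 54*91 = -7/5 + 4914 = 24563/5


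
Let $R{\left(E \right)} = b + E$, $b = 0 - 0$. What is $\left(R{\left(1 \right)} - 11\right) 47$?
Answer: $-470$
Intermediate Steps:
$b = 0$ ($b = 0 + 0 = 0$)
$R{\left(E \right)} = E$ ($R{\left(E \right)} = 0 + E = E$)
$\left(R{\left(1 \right)} - 11\right) 47 = \left(1 - 11\right) 47 = \left(-10\right) 47 = -470$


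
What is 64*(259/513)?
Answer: 16576/513 ≈ 32.312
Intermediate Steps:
64*(259/513) = 16576/513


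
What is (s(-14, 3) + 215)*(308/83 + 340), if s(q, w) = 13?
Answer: 6504384/83 ≈ 78366.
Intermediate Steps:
(s(-14, 3) + 215)*(308/83 + 340) = (13 + 215)*(308/83 + 340) = 228*(308*(1/83) + 340) = 228*(308/83 + 340) = 228*(28528/83) = 6504384/83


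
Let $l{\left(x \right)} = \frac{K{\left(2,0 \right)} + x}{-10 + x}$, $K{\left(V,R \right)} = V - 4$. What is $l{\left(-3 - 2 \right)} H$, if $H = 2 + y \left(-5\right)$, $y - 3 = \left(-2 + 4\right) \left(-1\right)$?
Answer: $- \frac{7}{5} \approx -1.4$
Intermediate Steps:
$y = 1$ ($y = 3 + \left(-2 + 4\right) \left(-1\right) = 3 + 2 \left(-1\right) = 3 - 2 = 1$)
$K{\left(V,R \right)} = -4 + V$ ($K{\left(V,R \right)} = V - 4 = -4 + V$)
$l{\left(x \right)} = \frac{-2 + x}{-10 + x}$ ($l{\left(x \right)} = \frac{\left(-4 + 2\right) + x}{-10 + x} = \frac{-2 + x}{-10 + x}$)
$H = -3$ ($H = 2 + 1 \left(-5\right) = 2 - 5 = -3$)
$l{\left(-3 - 2 \right)} H = \frac{-2 - 5}{-10 - 5} \left(-3\right) = \frac{1}{-15} \left(-7\right) \left(-3\right) = \left(- \frac{1}{15}\right) \left(-7\right) \left(-3\right) = \frac{7}{15} \left(-3\right) = - \frac{7}{5}$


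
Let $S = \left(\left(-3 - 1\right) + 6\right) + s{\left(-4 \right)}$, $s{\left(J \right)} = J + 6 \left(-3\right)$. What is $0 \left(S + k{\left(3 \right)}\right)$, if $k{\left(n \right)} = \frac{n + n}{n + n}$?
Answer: $0$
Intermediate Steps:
$s{\left(J \right)} = -18 + J$ ($s{\left(J \right)} = J - 18 = -18 + J$)
$k{\left(n \right)} = 1$ ($k{\left(n \right)} = \frac{2 n}{2 n} = 2 n \frac{1}{2 n} = 1$)
$S = -20$ ($S = \left(\left(-3 - 1\right) + 6\right) - 22 = \left(-4 + 6\right) - 22 = 2 - 22 = -20$)
$0 \left(S + k{\left(3 \right)}\right) = 0 \left(-20 + 1\right) = 0 \left(-19\right) = 0$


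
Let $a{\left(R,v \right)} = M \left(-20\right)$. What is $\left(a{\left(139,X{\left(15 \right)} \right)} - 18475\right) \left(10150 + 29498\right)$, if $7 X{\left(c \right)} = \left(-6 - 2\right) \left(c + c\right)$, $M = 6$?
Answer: $-737254560$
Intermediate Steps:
$X{\left(c \right)} = - \frac{16 c}{7}$ ($X{\left(c \right)} = \frac{\left(-6 - 2\right) \left(c + c\right)}{7} = \frac{\left(-8\right) 2 c}{7} = \frac{\left(-16\right) c}{7} = - \frac{16 c}{7}$)
$a{\left(R,v \right)} = -120$ ($a{\left(R,v \right)} = 6 \left(-20\right) = -120$)
$\left(a{\left(139,X{\left(15 \right)} \right)} - 18475\right) \left(10150 + 29498\right) = \left(-120 - 18475\right) \left(10150 + 29498\right) = \left(-18595\right) 39648 = -737254560$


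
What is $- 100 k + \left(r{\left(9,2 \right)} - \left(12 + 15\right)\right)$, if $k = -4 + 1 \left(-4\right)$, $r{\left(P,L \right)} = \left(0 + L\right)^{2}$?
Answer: $777$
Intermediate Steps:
$r{\left(P,L \right)} = L^{2}$
$k = -8$ ($k = -4 - 4 = -8$)
$- 100 k + \left(r{\left(9,2 \right)} - \left(12 + 15\right)\right) = \left(-100\right) \left(-8\right) + \left(2^{2} - \left(12 + 15\right)\right) = 800 + \left(4 - 27\right) = 800 - 23 = 777$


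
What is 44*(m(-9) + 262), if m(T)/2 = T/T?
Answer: 11616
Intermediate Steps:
m(T) = 2 (m(T) = 2*(T/T) = 2*1 = 2)
44*(m(-9) + 262) = 44*(2 + 262) = 44*264 = 11616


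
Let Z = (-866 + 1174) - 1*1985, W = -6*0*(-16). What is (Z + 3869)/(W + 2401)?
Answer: 2192/2401 ≈ 0.91295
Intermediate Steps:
W = 0 (W = 0*(-16) = 0)
Z = -1677 (Z = 308 - 1985 = -1677)
(Z + 3869)/(W + 2401) = (-1677 + 3869)/(0 + 2401) = 2192/2401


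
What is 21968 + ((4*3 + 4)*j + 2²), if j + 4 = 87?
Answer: 23300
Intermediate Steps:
j = 83 (j = -4 + 87 = 83)
21968 + ((4*3 + 4)*j + 2²) = 21968 + ((4*3 + 4)*83 + 2²) = 21968 + ((12 + 4)*83 + 4) = 21968 + (16*83 + 4) = 21968 + (1328 + 4) = 21968 + 1332 = 23300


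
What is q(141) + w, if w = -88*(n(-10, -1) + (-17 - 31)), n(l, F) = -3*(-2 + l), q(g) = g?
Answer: 1197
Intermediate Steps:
n(l, F) = 6 - 3*l
w = 1056 (w = -88*((6 - 3*(-10)) + (-17 - 31)) = -88*((6 + 30) - 48) = -88*(36 - 48) = -88*(-12) = 1056)
q(141) + w = 141 + 1056 = 1197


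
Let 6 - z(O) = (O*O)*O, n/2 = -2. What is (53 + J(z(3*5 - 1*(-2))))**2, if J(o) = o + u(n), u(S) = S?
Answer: 23600164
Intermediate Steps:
n = -4 (n = 2*(-2) = -4)
z(O) = 6 - O**3 (z(O) = 6 - O*O*O = 6 - O**2*O = 6 - O**3)
J(o) = -4 + o (J(o) = o - 4 = -4 + o)
(53 + J(z(3*5 - 1*(-2))))**2 = (53 + (-4 + (6 - (3*5 - 1*(-2))**3)))**2 = (53 + (-4 + (6 - (15 + 2)**3)))**2 = (53 + (-4 + (6 - 1*17**3)))**2 = (53 + (-4 + (6 - 1*4913)))**2 = (53 + (-4 + (6 - 4913)))**2 = (53 + (-4 - 4907))**2 = (53 - 4911)**2 = (-4858)**2 = 23600164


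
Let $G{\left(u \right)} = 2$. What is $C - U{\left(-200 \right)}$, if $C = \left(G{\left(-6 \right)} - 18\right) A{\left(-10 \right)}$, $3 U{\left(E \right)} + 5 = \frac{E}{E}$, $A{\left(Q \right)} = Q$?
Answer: $\frac{484}{3} \approx 161.33$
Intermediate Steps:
$U{\left(E \right)} = - \frac{4}{3}$ ($U{\left(E \right)} = - \frac{5}{3} + \frac{E \frac{1}{E}}{3} = - \frac{5}{3} + \frac{1}{3} \cdot 1 = - \frac{5}{3} + \frac{1}{3} = - \frac{4}{3}$)
$C = 160$ ($C = \left(2 - 18\right) \left(-10\right) = \left(-16\right) \left(-10\right) = 160$)
$C - U{\left(-200 \right)} = 160 - - \frac{4}{3} = 160 + \frac{4}{3} = \frac{484}{3}$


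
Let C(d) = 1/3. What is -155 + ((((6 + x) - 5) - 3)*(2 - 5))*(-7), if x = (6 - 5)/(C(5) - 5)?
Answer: -403/2 ≈ -201.50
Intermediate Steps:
C(d) = ⅓
x = -3/14 (x = (6 - 5)/(⅓ - 5) = 1/(-14/3) = 1*(-3/14) = -3/14 ≈ -0.21429)
-155 + ((((6 + x) - 5) - 3)*(2 - 5))*(-7) = -155 + ((((6 - 3/14) - 5) - 3)*(2 - 5))*(-7) = -155 + (((81/14 - 5) - 3)*(-3))*(-7) = -155 + ((11/14 - 3)*(-3))*(-7) = -155 - 31/14*(-3)*(-7) = -155 + (93/14)*(-7) = -155 - 93/2 = -403/2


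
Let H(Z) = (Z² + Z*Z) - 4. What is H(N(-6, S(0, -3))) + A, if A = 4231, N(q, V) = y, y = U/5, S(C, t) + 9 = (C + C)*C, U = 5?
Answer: 4229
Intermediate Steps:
S(C, t) = -9 + 2*C² (S(C, t) = -9 + (C + C)*C = -9 + (2*C)*C = -9 + 2*C²)
y = 1 (y = 5/5 = 5*(⅕) = 1)
N(q, V) = 1
H(Z) = -4 + 2*Z² (H(Z) = (Z² + Z²) - 4 = 2*Z² - 4 = -4 + 2*Z²)
H(N(-6, S(0, -3))) + A = (-4 + 2*1²) + 4231 = (-4 + 2*1) + 4231 = (-4 + 2) + 4231 = -2 + 4231 = 4229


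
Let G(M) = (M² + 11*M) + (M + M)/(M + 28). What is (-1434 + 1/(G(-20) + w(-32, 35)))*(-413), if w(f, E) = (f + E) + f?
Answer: 86466919/146 ≈ 5.9224e+5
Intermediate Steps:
G(M) = M² + 11*M + 2*M/(28 + M) (G(M) = (M² + 11*M) + (2*M)/(28 + M) = (M² + 11*M) + 2*M/(28 + M) = M² + 11*M + 2*M/(28 + M))
w(f, E) = E + 2*f (w(f, E) = (E + f) + f = E + 2*f)
(-1434 + 1/(G(-20) + w(-32, 35)))*(-413) = (-1434 + 1/(-20*(310 + (-20)² + 39*(-20))/(28 - 20) + (35 + 2*(-32))))*(-413) = (-1434 + 1/(-20*(310 + 400 - 780)/8 + (35 - 64)))*(-413) = (-1434 + 1/(-20*⅛*(-70) - 29))*(-413) = (-1434 + 1/(175 - 29))*(-413) = (-1434 + 1/146)*(-413) = -209363/146*(-413) = 86466919/146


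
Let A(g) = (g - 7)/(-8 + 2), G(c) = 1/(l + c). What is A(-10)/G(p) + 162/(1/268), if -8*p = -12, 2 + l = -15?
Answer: 520465/12 ≈ 43372.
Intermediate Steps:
l = -17 (l = -2 - 15 = -17)
p = 3/2 (p = -1/8*(-12) = 3/2 ≈ 1.5000)
G(c) = 1/(-17 + c)
A(g) = 7/6 - g/6 (A(g) = (-7 + g)/(-6) = (-7 + g)*(-1/6) = 7/6 - g/6)
A(-10)/G(p) + 162/(1/268) = (7/6 - 1/6*(-10))/(1/(-17 + 3/2)) + 162/(1/268) = (7/6 + 5/3)/(1/(-31/2)) + 162/(1/268) = 17/(6*(-2/31)) + 162*268 = (17/6)*(-31/2) + 43416 = -527/12 + 43416 = 520465/12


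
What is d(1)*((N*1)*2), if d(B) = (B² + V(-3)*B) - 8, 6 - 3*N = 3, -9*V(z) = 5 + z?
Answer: -130/9 ≈ -14.444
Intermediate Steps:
V(z) = -5/9 - z/9 (V(z) = -(5 + z)/9 = -5/9 - z/9)
N = 1 (N = 2 - ⅓*3 = 2 - 1 = 1)
d(B) = -8 + B² - 2*B/9 (d(B) = (B² + (-5/9 - ⅑*(-3))*B) - 8 = (B² + (-5/9 + ⅓)*B) - 8 = (B² - 2*B/9) - 8 = -8 + B² - 2*B/9)
d(1)*((N*1)*2) = (-8 + 1² - 2/9*1)*((1*1)*2) = (-8 + 1 - 2/9)*(1*2) = -65/9*2 = -130/9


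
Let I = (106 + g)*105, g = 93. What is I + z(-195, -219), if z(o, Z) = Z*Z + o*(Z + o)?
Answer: 149586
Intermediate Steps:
z(o, Z) = Z² + o*(Z + o)
I = 20895 (I = (106 + 93)*105 = 199*105 = 20895)
I + z(-195, -219) = 20895 + ((-219)² + (-195)² - 219*(-195)) = 20895 + (47961 + 38025 + 42705) = 20895 + 128691 = 149586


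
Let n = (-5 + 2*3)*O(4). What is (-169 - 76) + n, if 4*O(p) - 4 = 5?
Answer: -971/4 ≈ -242.75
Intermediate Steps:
O(p) = 9/4 (O(p) = 1 + (¼)*5 = 1 + 5/4 = 9/4)
n = 9/4 (n = (-5 + 2*3)*(9/4) = (-5 + 6)*(9/4) = 1*(9/4) = 9/4 ≈ 2.2500)
(-169 - 76) + n = (-169 - 76) + 9/4 = -245 + 9/4 = -971/4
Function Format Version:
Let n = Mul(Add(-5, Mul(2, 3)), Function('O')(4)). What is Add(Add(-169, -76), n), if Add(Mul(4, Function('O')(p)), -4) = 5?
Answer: Rational(-971, 4) ≈ -242.75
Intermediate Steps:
Function('O')(p) = Rational(9, 4) (Function('O')(p) = Add(1, Mul(Rational(1, 4), 5)) = Add(1, Rational(5, 4)) = Rational(9, 4))
n = Rational(9, 4) (n = Mul(Add(-5, Mul(2, 3)), Rational(9, 4)) = Mul(Add(-5, 6), Rational(9, 4)) = Mul(1, Rational(9, 4)) = Rational(9, 4) ≈ 2.2500)
Add(Add(-169, -76), n) = Add(Add(-169, -76), Rational(9, 4)) = Add(-245, Rational(9, 4)) = Rational(-971, 4)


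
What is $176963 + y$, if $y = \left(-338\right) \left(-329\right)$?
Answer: $288165$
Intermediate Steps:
$y = 111202$
$176963 + y = 176963 + 111202 = 288165$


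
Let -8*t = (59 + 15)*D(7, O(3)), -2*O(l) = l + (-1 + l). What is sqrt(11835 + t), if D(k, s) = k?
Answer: 23*sqrt(89)/2 ≈ 108.49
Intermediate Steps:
O(l) = 1/2 - l (O(l) = -(l + (-1 + l))/2 = -(-1 + 2*l)/2 = 1/2 - l)
t = -259/4 (t = -(59 + 15)*7/8 = -37*7/4 = -1/8*518 = -259/4 ≈ -64.750)
sqrt(11835 + t) = sqrt(11835 - 259/4) = sqrt(47081/4) = 23*sqrt(89)/2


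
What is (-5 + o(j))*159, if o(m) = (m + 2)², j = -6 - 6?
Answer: 15105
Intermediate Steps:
j = -12
o(m) = (2 + m)²
(-5 + o(j))*159 = (-5 + (2 - 12)²)*159 = (-5 + (-10)²)*159 = (-5 + 100)*159 = 95*159 = 15105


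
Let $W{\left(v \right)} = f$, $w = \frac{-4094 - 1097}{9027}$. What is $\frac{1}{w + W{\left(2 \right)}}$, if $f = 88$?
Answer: $\frac{9027}{789185} \approx 0.011438$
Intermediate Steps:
$w = - \frac{5191}{9027}$ ($w = \left(-5191\right) \frac{1}{9027} = - \frac{5191}{9027} \approx -0.57505$)
$W{\left(v \right)} = 88$
$\frac{1}{w + W{\left(2 \right)}} = \frac{1}{- \frac{5191}{9027} + 88} = \frac{1}{\frac{789185}{9027}} = \frac{9027}{789185}$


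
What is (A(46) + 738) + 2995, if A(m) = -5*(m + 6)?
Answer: 3473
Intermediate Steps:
A(m) = -30 - 5*m (A(m) = -5*(6 + m) = -30 - 5*m)
(A(46) + 738) + 2995 = ((-30 - 5*46) + 738) + 2995 = ((-30 - 230) + 738) + 2995 = (-260 + 738) + 2995 = 478 + 2995 = 3473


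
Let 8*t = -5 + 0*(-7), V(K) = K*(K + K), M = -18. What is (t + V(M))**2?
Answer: 26822041/64 ≈ 4.1909e+5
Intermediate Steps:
V(K) = 2*K**2 (V(K) = K*(2*K) = 2*K**2)
t = -5/8 (t = (-5 + 0*(-7))/8 = (-5 + 0)/8 = (1/8)*(-5) = -5/8 ≈ -0.62500)
(t + V(M))**2 = (-5/8 + 2*(-18)**2)**2 = (-5/8 + 2*324)**2 = (-5/8 + 648)**2 = (5179/8)**2 = 26822041/64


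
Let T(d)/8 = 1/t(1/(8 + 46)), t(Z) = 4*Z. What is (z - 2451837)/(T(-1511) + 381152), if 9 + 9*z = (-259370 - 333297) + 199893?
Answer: -510439/77985 ≈ -6.5453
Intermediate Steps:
z = -392783/9 (z = -1 + ((-259370 - 333297) + 199893)/9 = -1 + (-592667 + 199893)/9 = -1 + (⅑)*(-392774) = -1 - 392774/9 = -392783/9 ≈ -43643.)
T(d) = 108 (T(d) = 8/((4/(8 + 46))) = 8/((4/54)) = 8/((4*(1/54))) = 8/(2/27) = 8*(27/2) = 108)
(z - 2451837)/(T(-1511) + 381152) = (-392783/9 - 2451837)/(108 + 381152) = -22459316/9/381260 = -22459316/9*1/381260 = -510439/77985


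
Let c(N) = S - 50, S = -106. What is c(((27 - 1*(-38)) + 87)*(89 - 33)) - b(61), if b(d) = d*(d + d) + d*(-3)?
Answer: -7415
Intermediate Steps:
b(d) = -3*d + 2*d² (b(d) = d*(2*d) - 3*d = 2*d² - 3*d = -3*d + 2*d²)
c(N) = -156 (c(N) = -106 - 50 = -156)
c(((27 - 1*(-38)) + 87)*(89 - 33)) - b(61) = -156 - 61*(-3 + 2*61) = -156 - 61*(-3 + 122) = -156 - 61*119 = -156 - 1*7259 = -156 - 7259 = -7415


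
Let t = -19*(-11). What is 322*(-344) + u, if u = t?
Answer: -110559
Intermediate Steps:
t = 209
u = 209
322*(-344) + u = 322*(-344) + 209 = -110768 + 209 = -110559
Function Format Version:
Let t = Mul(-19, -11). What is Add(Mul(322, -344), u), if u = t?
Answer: -110559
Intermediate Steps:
t = 209
u = 209
Add(Mul(322, -344), u) = Add(Mul(322, -344), 209) = Add(-110768, 209) = -110559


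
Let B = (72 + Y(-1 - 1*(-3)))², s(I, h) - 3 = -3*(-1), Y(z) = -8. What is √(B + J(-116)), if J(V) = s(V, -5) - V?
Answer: √4218 ≈ 64.946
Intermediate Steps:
s(I, h) = 6 (s(I, h) = 3 - 3*(-1) = 3 + 3 = 6)
B = 4096 (B = (72 - 8)² = 64² = 4096)
J(V) = 6 - V
√(B + J(-116)) = √(4096 + (6 - 1*(-116))) = √(4096 + (6 + 116)) = √(4096 + 122) = √4218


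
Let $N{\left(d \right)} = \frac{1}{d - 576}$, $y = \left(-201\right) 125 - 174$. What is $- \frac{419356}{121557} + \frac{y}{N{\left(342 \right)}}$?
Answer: $\frac{719612887706}{121557} \approx 5.92 \cdot 10^{6}$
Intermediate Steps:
$y = -25299$ ($y = -25125 - 174 = -25299$)
$N{\left(d \right)} = \frac{1}{-576 + d}$
$- \frac{419356}{121557} + \frac{y}{N{\left(342 \right)}} = - \frac{419356}{121557} - \frac{25299}{\frac{1}{-576 + 342}} = \left(-419356\right) \frac{1}{121557} - \frac{25299}{\frac{1}{-234}} = - \frac{419356}{121557} - \frac{25299}{- \frac{1}{234}} = - \frac{419356}{121557} - -5919966 = - \frac{419356}{121557} + 5919966 = \frac{719612887706}{121557}$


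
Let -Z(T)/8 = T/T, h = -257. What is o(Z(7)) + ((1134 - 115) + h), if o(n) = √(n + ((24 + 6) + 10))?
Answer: 762 + 4*√2 ≈ 767.66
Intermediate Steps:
Z(T) = -8 (Z(T) = -8*T/T = -8*1 = -8)
o(n) = √(40 + n) (o(n) = √(n + (30 + 10)) = √(n + 40) = √(40 + n))
o(Z(7)) + ((1134 - 115) + h) = √(40 - 8) + ((1134 - 115) - 257) = √32 + (1019 - 257) = 4*√2 + 762 = 762 + 4*√2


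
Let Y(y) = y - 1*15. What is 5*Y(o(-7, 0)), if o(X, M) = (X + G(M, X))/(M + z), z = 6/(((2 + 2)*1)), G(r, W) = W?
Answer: -365/3 ≈ -121.67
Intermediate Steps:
z = 3/2 (z = 6/((4*1)) = 6/4 = 6*(¼) = 3/2 ≈ 1.5000)
o(X, M) = 2*X/(3/2 + M) (o(X, M) = (X + X)/(M + 3/2) = (2*X)/(3/2 + M) = 2*X/(3/2 + M))
Y(y) = -15 + y (Y(y) = y - 15 = -15 + y)
5*Y(o(-7, 0)) = 5*(-15 + 4*(-7)/(3 + 2*0)) = 5*(-15 + 4*(-7)/(3 + 0)) = 5*(-15 + 4*(-7)/3) = 5*(-15 + 4*(-7)*(⅓)) = 5*(-15 - 28/3) = 5*(-73/3) = -365/3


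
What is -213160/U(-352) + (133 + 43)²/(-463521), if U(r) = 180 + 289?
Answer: -98818664104/217391349 ≈ -454.57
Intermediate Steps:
U(r) = 469
-213160/U(-352) + (133 + 43)²/(-463521) = -213160/469 + (133 + 43)²/(-463521) = -213160*1/469 + 176²*(-1/463521) = -213160/469 + 30976*(-1/463521) = -213160/469 - 30976/463521 = -98818664104/217391349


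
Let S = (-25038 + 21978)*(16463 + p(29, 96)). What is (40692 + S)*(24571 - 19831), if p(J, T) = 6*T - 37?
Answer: -246410928720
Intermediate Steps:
p(J, T) = -37 + 6*T
S = -52026120 (S = (-25038 + 21978)*(16463 + (-37 + 6*96)) = -3060*(16463 + (-37 + 576)) = -3060*(16463 + 539) = -3060*17002 = -52026120)
(40692 + S)*(24571 - 19831) = (40692 - 52026120)*(24571 - 19831) = -51985428*4740 = -246410928720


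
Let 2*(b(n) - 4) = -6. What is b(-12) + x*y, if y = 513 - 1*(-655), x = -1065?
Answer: -1243919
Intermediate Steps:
b(n) = 1 (b(n) = 4 + (1/2)*(-6) = 4 - 3 = 1)
y = 1168 (y = 513 + 655 = 1168)
b(-12) + x*y = 1 - 1065*1168 = 1 - 1243920 = -1243919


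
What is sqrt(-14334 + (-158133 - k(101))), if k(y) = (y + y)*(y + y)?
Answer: I*sqrt(213271) ≈ 461.81*I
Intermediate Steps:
k(y) = 4*y**2 (k(y) = (2*y)*(2*y) = 4*y**2)
sqrt(-14334 + (-158133 - k(101))) = sqrt(-14334 + (-158133 - 4*101**2)) = sqrt(-14334 + (-158133 - 4*10201)) = sqrt(-14334 + (-158133 - 1*40804)) = sqrt(-14334 + (-158133 - 40804)) = sqrt(-14334 - 198937) = sqrt(-213271) = I*sqrt(213271)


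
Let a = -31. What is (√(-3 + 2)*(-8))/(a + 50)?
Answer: -8*I/19 ≈ -0.42105*I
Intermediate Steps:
(√(-3 + 2)*(-8))/(a + 50) = (√(-3 + 2)*(-8))/(-31 + 50) = (√(-1)*(-8))/19 = (I*(-8))/19 = (-8*I)/19 = -8*I/19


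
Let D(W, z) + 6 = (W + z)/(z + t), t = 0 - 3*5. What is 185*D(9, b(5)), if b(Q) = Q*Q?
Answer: -481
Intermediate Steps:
t = -15 (t = 0 - 15 = -15)
b(Q) = Q**2
D(W, z) = -6 + (W + z)/(-15 + z) (D(W, z) = -6 + (W + z)/(z - 15) = -6 + (W + z)/(-15 + z))
185*D(9, b(5)) = 185*((90 + 9 - 5*5**2)/(-15 + 5**2)) = 185*((90 + 9 - 5*25)/(-15 + 25)) = 185*((90 + 9 - 125)/10) = 185*((1/10)*(-26)) = 185*(-13/5) = -481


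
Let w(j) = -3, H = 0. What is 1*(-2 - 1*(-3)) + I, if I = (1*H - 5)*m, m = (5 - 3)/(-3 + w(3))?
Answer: 8/3 ≈ 2.6667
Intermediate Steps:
m = -⅓ (m = (5 - 3)/(-3 - 3) = 2/(-6) = 2*(-⅙) = -⅓ ≈ -0.33333)
I = 5/3 (I = (1*0 - 5)*(-⅓) = (0 - 5)*(-⅓) = -5*(-⅓) = 5/3 ≈ 1.6667)
1*(-2 - 1*(-3)) + I = 1*(-2 - 1*(-3)) + 5/3 = 1*(-2 + 3) + 5/3 = 1*1 + 5/3 = 1 + 5/3 = 8/3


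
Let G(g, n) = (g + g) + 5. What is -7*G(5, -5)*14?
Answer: -1470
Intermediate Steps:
G(g, n) = 5 + 2*g (G(g, n) = 2*g + 5 = 5 + 2*g)
-7*G(5, -5)*14 = -7*(5 + 2*5)*14 = -7*(5 + 10)*14 = -7*15*14 = -105*14 = -1470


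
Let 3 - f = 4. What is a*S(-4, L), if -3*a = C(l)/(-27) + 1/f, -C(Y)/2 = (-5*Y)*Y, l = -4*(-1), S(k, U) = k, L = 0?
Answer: -748/81 ≈ -9.2346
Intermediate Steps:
f = -1 (f = 3 - 1*4 = 3 - 4 = -1)
l = 4
C(Y) = 10*Y² (C(Y) = -2*(-5*Y)*Y = -(-10)*Y² = 10*Y²)
a = 187/81 (a = -((10*4²)/(-27) + 1/(-1))/3 = -((10*16)*(-1/27) + 1*(-1))/3 = -(160*(-1/27) - 1)/3 = -(-160/27 - 1)/3 = -⅓*(-187/27) = 187/81 ≈ 2.3086)
a*S(-4, L) = (187/81)*(-4) = -748/81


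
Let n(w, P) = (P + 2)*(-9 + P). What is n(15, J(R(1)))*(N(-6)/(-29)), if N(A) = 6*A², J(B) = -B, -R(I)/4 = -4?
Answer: -75600/29 ≈ -2606.9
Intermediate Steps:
R(I) = 16 (R(I) = -4*(-4) = 16)
n(w, P) = (-9 + P)*(2 + P) (n(w, P) = (2 + P)*(-9 + P) = (-9 + P)*(2 + P))
n(15, J(R(1)))*(N(-6)/(-29)) = (-18 + (-1*16)² - (-7)*16)*((6*(-6)²)/(-29)) = (-18 + (-16)² - 7*(-16))*((6*36)*(-1/29)) = (-18 + 256 + 112)*(216*(-1/29)) = 350*(-216/29) = -75600/29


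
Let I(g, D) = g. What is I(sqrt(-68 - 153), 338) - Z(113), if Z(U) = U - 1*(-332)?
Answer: -445 + I*sqrt(221) ≈ -445.0 + 14.866*I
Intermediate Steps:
Z(U) = 332 + U (Z(U) = U + 332 = 332 + U)
I(sqrt(-68 - 153), 338) - Z(113) = sqrt(-68 - 153) - (332 + 113) = sqrt(-221) - 1*445 = I*sqrt(221) - 445 = -445 + I*sqrt(221)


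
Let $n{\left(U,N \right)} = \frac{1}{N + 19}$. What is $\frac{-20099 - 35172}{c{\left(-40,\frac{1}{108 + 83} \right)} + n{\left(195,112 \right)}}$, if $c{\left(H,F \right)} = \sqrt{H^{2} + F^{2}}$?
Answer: $\frac{13902142999}{52720036120} - \frac{9534977659 \sqrt{58369601}}{52720036120} \approx -1381.5$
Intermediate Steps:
$n{\left(U,N \right)} = \frac{1}{19 + N}$
$c{\left(H,F \right)} = \sqrt{F^{2} + H^{2}}$
$\frac{-20099 - 35172}{c{\left(-40,\frac{1}{108 + 83} \right)} + n{\left(195,112 \right)}} = \frac{-20099 - 35172}{\sqrt{\left(\frac{1}{108 + 83}\right)^{2} + \left(-40\right)^{2}} + \frac{1}{19 + 112}} = \frac{-20099 - 35172}{\sqrt{\left(\frac{1}{191}\right)^{2} + 1600} + \frac{1}{131}} = - \frac{55271}{\sqrt{\left(\frac{1}{191}\right)^{2} + 1600} + \frac{1}{131}} = - \frac{55271}{\sqrt{\frac{1}{36481} + 1600} + \frac{1}{131}} = - \frac{55271}{\sqrt{\frac{58369601}{36481}} + \frac{1}{131}} = - \frac{55271}{\frac{\sqrt{58369601}}{191} + \frac{1}{131}} = - \frac{55271}{\frac{1}{131} + \frac{\sqrt{58369601}}{191}}$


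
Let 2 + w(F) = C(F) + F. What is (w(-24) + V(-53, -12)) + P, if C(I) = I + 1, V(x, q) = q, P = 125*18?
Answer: 2189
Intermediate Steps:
P = 2250
C(I) = 1 + I
w(F) = -1 + 2*F (w(F) = -2 + ((1 + F) + F) = -2 + (1 + 2*F) = -1 + 2*F)
(w(-24) + V(-53, -12)) + P = ((-1 + 2*(-24)) - 12) + 2250 = ((-1 - 48) - 12) + 2250 = (-49 - 12) + 2250 = -61 + 2250 = 2189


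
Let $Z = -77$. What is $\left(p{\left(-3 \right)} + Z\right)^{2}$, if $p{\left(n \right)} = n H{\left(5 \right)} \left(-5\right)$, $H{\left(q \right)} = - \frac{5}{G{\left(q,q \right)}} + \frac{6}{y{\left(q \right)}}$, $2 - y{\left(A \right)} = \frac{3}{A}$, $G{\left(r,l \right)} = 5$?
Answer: $\frac{37636}{49} \approx 768.08$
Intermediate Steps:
$y{\left(A \right)} = 2 - \frac{3}{A}$
$H{\left(q \right)} = -1 + \frac{6}{2 - \frac{3}{q}}$ ($H{\left(q \right)} = - \frac{5}{5} + \frac{6}{2 - \frac{3}{q}} = \left(-5\right) \frac{1}{5} + \frac{6}{2 - \frac{3}{q}} = -1 + \frac{6}{2 - \frac{3}{q}}$)
$p{\left(n \right)} = - \frac{115 n}{7}$ ($p{\left(n \right)} = n \frac{3 + 4 \cdot 5}{-3 + 2 \cdot 5} \left(-5\right) = n \frac{3 + 20}{-3 + 10} \left(-5\right) = n \frac{1}{7} \cdot 23 \left(-5\right) = n \frac{23}{7} \left(-5\right) = \frac{23 n}{7} \left(-5\right) = - \frac{115 n}{7}$)
$\left(p{\left(-3 \right)} + Z\right)^{2} = \left(\left(- \frac{115}{7}\right) \left(-3\right) - 77\right)^{2} = \left(\frac{345}{7} - 77\right)^{2} = \left(- \frac{194}{7}\right)^{2} = \frac{37636}{49}$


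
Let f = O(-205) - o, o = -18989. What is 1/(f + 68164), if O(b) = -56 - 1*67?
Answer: 1/87030 ≈ 1.1490e-5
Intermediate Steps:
O(b) = -123 (O(b) = -56 - 67 = -123)
f = 18866 (f = -123 - 1*(-18989) = -123 + 18989 = 18866)
1/(f + 68164) = 1/(18866 + 68164) = 1/87030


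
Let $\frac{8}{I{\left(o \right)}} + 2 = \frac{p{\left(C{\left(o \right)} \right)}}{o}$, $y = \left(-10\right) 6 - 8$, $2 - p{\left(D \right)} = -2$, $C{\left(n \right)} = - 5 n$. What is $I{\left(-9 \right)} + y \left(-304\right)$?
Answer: $\frac{227356}{11} \approx 20669.0$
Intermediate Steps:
$p{\left(D \right)} = 4$ ($p{\left(D \right)} = 2 - -2 = 2 + 2 = 4$)
$y = -68$ ($y = -60 - 8 = -68$)
$I{\left(o \right)} = \frac{8}{-2 + \frac{4}{o}}$
$I{\left(-9 \right)} + y \left(-304\right) = \left(-4\right) \left(-9\right) \frac{1}{-2 - 9} - -20672 = \left(-4\right) \left(-9\right) \frac{1}{-11} + 20672 = \left(-4\right) \left(-9\right) \left(- \frac{1}{11}\right) + 20672 = - \frac{36}{11} + 20672 = \frac{227356}{11}$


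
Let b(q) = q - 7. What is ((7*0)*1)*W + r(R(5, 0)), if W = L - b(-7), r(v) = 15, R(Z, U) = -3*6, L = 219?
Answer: 15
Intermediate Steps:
b(q) = -7 + q
R(Z, U) = -18
W = 233 (W = 219 - (-7 - 7) = 219 - 1*(-14) = 219 + 14 = 233)
((7*0)*1)*W + r(R(5, 0)) = ((7*0)*1)*233 + 15 = (0*1)*233 + 15 = 0*233 + 15 = 0 + 15 = 15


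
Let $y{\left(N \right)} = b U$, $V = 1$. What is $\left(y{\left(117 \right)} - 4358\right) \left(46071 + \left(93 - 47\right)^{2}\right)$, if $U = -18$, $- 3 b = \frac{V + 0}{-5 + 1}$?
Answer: $- \frac{420142453}{2} \approx -2.1007 \cdot 10^{8}$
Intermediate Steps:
$b = \frac{1}{12}$ ($b = - \frac{\left(1 + 0\right) \frac{1}{-5 + 1}}{3} = - \frac{1 \frac{1}{-4}}{3} = - \frac{1 \left(- \frac{1}{4}\right)}{3} = \left(- \frac{1}{3}\right) \left(- \frac{1}{4}\right) = \frac{1}{12} \approx 0.083333$)
$y{\left(N \right)} = - \frac{3}{2}$ ($y{\left(N \right)} = \frac{1}{12} \left(-18\right) = - \frac{3}{2}$)
$\left(y{\left(117 \right)} - 4358\right) \left(46071 + \left(93 - 47\right)^{2}\right) = \left(- \frac{3}{2} - 4358\right) \left(46071 + \left(93 - 47\right)^{2}\right) = - \frac{8719 \left(46071 + 46^{2}\right)}{2} = - \frac{8719 \left(46071 + 2116\right)}{2} = \left(- \frac{8719}{2}\right) 48187 = - \frac{420142453}{2}$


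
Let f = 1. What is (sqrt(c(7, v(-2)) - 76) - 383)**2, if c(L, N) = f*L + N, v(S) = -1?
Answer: (383 - I*sqrt(70))**2 ≈ 1.4662e+5 - 6408.8*I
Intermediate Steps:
c(L, N) = L + N (c(L, N) = 1*L + N = L + N)
(sqrt(c(7, v(-2)) - 76) - 383)**2 = (sqrt((7 - 1) - 76) - 383)**2 = (sqrt(6 - 76) - 383)**2 = (sqrt(-70) - 383)**2 = (I*sqrt(70) - 383)**2 = (-383 + I*sqrt(70))**2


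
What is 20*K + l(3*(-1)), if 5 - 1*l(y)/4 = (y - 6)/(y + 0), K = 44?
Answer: 888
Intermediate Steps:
l(y) = 20 - 4*(-6 + y)/y (l(y) = 20 - 4*(y - 6)/(y + 0) = 20 - 4*(-6 + y)/y)
20*K + l(3*(-1)) = 20*44 + (16 + 24/((3*(-1)))) = 880 + (16 + 24/(-3)) = 880 + (16 + 24*(-⅓)) = 880 + (16 - 8) = 880 + 8 = 888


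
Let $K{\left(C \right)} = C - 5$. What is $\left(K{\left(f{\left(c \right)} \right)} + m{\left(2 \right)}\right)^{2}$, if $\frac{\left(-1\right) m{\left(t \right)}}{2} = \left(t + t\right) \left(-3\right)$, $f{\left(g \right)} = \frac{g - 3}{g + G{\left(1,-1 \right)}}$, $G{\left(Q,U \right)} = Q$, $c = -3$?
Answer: $484$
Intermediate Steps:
$f{\left(g \right)} = \frac{-3 + g}{1 + g}$ ($f{\left(g \right)} = \frac{g - 3}{g + 1} = \frac{-3 + g}{1 + g}$)
$m{\left(t \right)} = 12 t$ ($m{\left(t \right)} = - 2 \left(t + t\right) \left(-3\right) = - 2 \cdot 2 t \left(-3\right) = - 2 \left(- 6 t\right) = 12 t$)
$K{\left(C \right)} = -5 + C$
$\left(K{\left(f{\left(c \right)} \right)} + m{\left(2 \right)}\right)^{2} = \left(\left(-5 + \frac{-3 - 3}{1 - 3}\right) + 12 \cdot 2\right)^{2} = \left(\left(-5 + \frac{1}{-2} \left(-6\right)\right) + 24\right)^{2} = \left(\left(-5 - -3\right) + 24\right)^{2} = \left(\left(-5 + 3\right) + 24\right)^{2} = \left(-2 + 24\right)^{2} = 22^{2} = 484$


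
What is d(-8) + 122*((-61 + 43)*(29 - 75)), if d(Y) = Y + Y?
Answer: 101000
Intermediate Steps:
d(Y) = 2*Y
d(-8) + 122*((-61 + 43)*(29 - 75)) = 2*(-8) + 122*((-61 + 43)*(29 - 75)) = -16 + 122*(-18*(-46)) = -16 + 122*828 = -16 + 101016 = 101000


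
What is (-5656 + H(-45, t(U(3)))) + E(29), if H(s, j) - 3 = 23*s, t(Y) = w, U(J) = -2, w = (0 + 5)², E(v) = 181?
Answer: -6507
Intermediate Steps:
w = 25 (w = 5² = 25)
t(Y) = 25
H(s, j) = 3 + 23*s
(-5656 + H(-45, t(U(3)))) + E(29) = (-5656 + (3 + 23*(-45))) + 181 = (-5656 + (3 - 1035)) + 181 = (-5656 - 1032) + 181 = -6688 + 181 = -6507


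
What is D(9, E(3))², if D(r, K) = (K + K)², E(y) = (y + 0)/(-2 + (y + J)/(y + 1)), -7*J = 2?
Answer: 796594176/1874161 ≈ 425.04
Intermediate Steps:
J = -2/7 (J = -⅐*2 = -2/7 ≈ -0.28571)
E(y) = y/(-2 + (-2/7 + y)/(1 + y)) (E(y) = (y + 0)/(-2 + (y - 2/7)/(y + 1)) = y/(-2 + (-2/7 + y)/(1 + y)))
D(r, K) = 4*K² (D(r, K) = (2*K)² = 4*K²)
D(9, E(3))² = (4*(-7*3*(1 + 3)/(16 + 7*3))²)² = (4*(-7*3*4/(16 + 21))²)² = (4*(-7*3*4/37)²)² = (4*(-7*3*1/37*4)²)² = (4*(-84/37)²)² = (4*(7056/1369))² = (28224/1369)² = 796594176/1874161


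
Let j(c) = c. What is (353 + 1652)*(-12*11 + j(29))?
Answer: -206515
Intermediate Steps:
(353 + 1652)*(-12*11 + j(29)) = (353 + 1652)*(-12*11 + 29) = 2005*(-132 + 29) = 2005*(-103) = -206515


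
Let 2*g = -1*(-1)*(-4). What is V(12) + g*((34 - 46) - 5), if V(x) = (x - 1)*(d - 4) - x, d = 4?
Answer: 22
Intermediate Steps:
V(x) = -x (V(x) = (x - 1)*(4 - 4) - x = (-1 + x)*0 - x = 0 - x = -x)
g = -2 (g = (-1*(-1)*(-4))/2 = (1*(-4))/2 = (½)*(-4) = -2)
V(12) + g*((34 - 46) - 5) = -1*12 - 2*((34 - 46) - 5) = -12 - 2*(-12 - 5) = -12 - 2*(-17) = -12 + 34 = 22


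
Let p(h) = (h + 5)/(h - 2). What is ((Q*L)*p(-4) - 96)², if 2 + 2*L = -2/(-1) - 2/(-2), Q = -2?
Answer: 330625/36 ≈ 9184.0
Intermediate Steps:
L = ½ (L = -1 + (-2/(-1) - 2/(-2))/2 = -1 + (-2*(-1) - 2*(-½))/2 = -1 + (2 + 1)/2 = -1 + (½)*3 = -1 + 3/2 = ½ ≈ 0.50000)
p(h) = (5 + h)/(-2 + h)
((Q*L)*p(-4) - 96)² = ((-2*½)*((5 - 4)/(-2 - 4)) - 96)² = (-1/(-6) - 96)² = (-(-1)/6 - 96)² = (-1*(-⅙) - 96)² = (⅙ - 96)² = (-575/6)² = 330625/36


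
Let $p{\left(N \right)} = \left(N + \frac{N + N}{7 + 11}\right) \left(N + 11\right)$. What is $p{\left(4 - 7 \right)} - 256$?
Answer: $- \frac{848}{3} \approx -282.67$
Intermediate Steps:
$p{\left(N \right)} = \frac{10 N \left(11 + N\right)}{9}$ ($p{\left(N \right)} = \left(N + \frac{2 N}{18}\right) \left(11 + N\right) = \left(N + 2 N \frac{1}{18}\right) \left(11 + N\right) = \left(N + \frac{N}{9}\right) \left(11 + N\right) = \frac{10 N}{9} \left(11 + N\right) = \frac{10 N \left(11 + N\right)}{9}$)
$p{\left(4 - 7 \right)} - 256 = \frac{10 \left(4 - 7\right) \left(11 + \left(4 - 7\right)\right)}{9} - 256 = \frac{10}{9} \left(-3\right) \left(11 - 3\right) - 256 = \frac{10}{9} \left(-3\right) 8 - 256 = - \frac{80}{3} - 256 = - \frac{848}{3}$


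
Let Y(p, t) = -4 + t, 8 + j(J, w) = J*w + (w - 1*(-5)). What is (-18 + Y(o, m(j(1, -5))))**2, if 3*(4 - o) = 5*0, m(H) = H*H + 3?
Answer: 22500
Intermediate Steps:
j(J, w) = -3 + w + J*w (j(J, w) = -8 + (J*w + (w - 1*(-5))) = -8 + (J*w + (w + 5)) = -8 + (J*w + (5 + w)) = -8 + (5 + w + J*w) = -3 + w + J*w)
m(H) = 3 + H**2 (m(H) = H**2 + 3 = 3 + H**2)
o = 4 (o = 4 - 5*0/3 = 4 - 1/3*0 = 4 + 0 = 4)
(-18 + Y(o, m(j(1, -5))))**2 = (-18 + (-4 + (3 + (-3 - 5 + 1*(-5))**2)))**2 = (-18 + (-4 + (3 + (-3 - 5 - 5)**2)))**2 = (-18 + (-4 + (3 + (-13)**2)))**2 = (-18 + (-4 + (3 + 169)))**2 = (-18 + (-4 + 172))**2 = (-18 + 168)**2 = 150**2 = 22500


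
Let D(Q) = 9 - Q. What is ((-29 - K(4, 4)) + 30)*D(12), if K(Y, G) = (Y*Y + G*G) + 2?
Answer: 99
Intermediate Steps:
K(Y, G) = 2 + G² + Y² (K(Y, G) = (Y² + G²) + 2 = (G² + Y²) + 2 = 2 + G² + Y²)
((-29 - K(4, 4)) + 30)*D(12) = ((-29 - (2 + 4² + 4²)) + 30)*(9 - 1*12) = ((-29 - (2 + 16 + 16)) + 30)*(9 - 12) = ((-29 - 1*34) + 30)*(-3) = ((-29 - 34) + 30)*(-3) = (-63 + 30)*(-3) = -33*(-3) = 99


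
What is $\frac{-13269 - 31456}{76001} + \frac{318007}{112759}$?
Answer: $\frac{19125703732}{8569796759} \approx 2.2318$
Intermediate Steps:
$\frac{-13269 - 31456}{76001} + \frac{318007}{112759} = \left(-44725\right) \frac{1}{76001} + 318007 \cdot \frac{1}{112759} = - \frac{44725}{76001} + \frac{318007}{112759} = \frac{19125703732}{8569796759}$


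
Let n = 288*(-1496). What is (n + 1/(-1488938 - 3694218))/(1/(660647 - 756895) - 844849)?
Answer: 53734112959505918/105367116942085317 ≈ 0.50997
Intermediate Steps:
n = -430848
(n + 1/(-1488938 - 3694218))/(1/(660647 - 756895) - 844849) = (-430848 + 1/(-1488938 - 3694218))/(1/(660647 - 756895) - 844849) = (-430848 + 1/(-5183156))/(1/(-96248) - 844849) = (-430848 - 1/5183156)/(-1/96248 - 844849) = -2233152396289/(5183156*(-81315026553/96248)) = -2233152396289/5183156*(-96248/81315026553) = 53734112959505918/105367116942085317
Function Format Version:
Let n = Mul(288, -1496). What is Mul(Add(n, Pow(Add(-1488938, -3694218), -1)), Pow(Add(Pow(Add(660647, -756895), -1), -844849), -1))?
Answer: Rational(53734112959505918, 105367116942085317) ≈ 0.50997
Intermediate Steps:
n = -430848
Mul(Add(n, Pow(Add(-1488938, -3694218), -1)), Pow(Add(Pow(Add(660647, -756895), -1), -844849), -1)) = Mul(Add(-430848, Pow(Add(-1488938, -3694218), -1)), Pow(Add(Pow(Add(660647, -756895), -1), -844849), -1)) = Mul(Add(-430848, Pow(-5183156, -1)), Pow(Add(Pow(-96248, -1), -844849), -1)) = Mul(Add(-430848, Rational(-1, 5183156)), Pow(Add(Rational(-1, 96248), -844849), -1)) = Mul(Rational(-2233152396289, 5183156), Pow(Rational(-81315026553, 96248), -1)) = Mul(Rational(-2233152396289, 5183156), Rational(-96248, 81315026553)) = Rational(53734112959505918, 105367116942085317)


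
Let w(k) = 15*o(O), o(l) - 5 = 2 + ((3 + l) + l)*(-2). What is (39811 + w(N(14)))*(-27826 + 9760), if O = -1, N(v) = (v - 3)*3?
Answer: -720580476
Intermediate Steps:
N(v) = -9 + 3*v (N(v) = (-3 + v)*3 = -9 + 3*v)
o(l) = 1 - 4*l (o(l) = 5 + (2 + ((3 + l) + l)*(-2)) = 5 + (2 + (3 + 2*l)*(-2)) = 5 + (2 + (-6 - 4*l)) = 5 + (-4 - 4*l) = 1 - 4*l)
w(k) = 75 (w(k) = 15*(1 - 4*(-1)) = 15*(1 + 4) = 15*5 = 75)
(39811 + w(N(14)))*(-27826 + 9760) = (39811 + 75)*(-27826 + 9760) = 39886*(-18066) = -720580476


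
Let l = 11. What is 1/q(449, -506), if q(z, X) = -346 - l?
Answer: -1/357 ≈ -0.0028011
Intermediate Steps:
q(z, X) = -357 (q(z, X) = -346 - 1*11 = -346 - 11 = -357)
1/q(449, -506) = 1/(-357) = -1/357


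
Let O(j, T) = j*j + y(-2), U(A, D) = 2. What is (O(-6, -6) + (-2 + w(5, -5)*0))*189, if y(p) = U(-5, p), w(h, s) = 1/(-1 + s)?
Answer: 6804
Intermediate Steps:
y(p) = 2
O(j, T) = 2 + j² (O(j, T) = j*j + 2 = j² + 2 = 2 + j²)
(O(-6, -6) + (-2 + w(5, -5)*0))*189 = ((2 + (-6)²) + (-2 + 0/(-1 - 5)))*189 = ((2 + 36) + (-2 + 0/(-6)))*189 = (38 + (-2 - ⅙*0))*189 = (38 + (-2 + 0))*189 = (38 - 2)*189 = 36*189 = 6804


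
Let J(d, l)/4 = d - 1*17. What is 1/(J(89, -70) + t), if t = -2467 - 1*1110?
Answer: -1/3289 ≈ -0.00030404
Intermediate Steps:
J(d, l) = -68 + 4*d (J(d, l) = 4*(d - 1*17) = 4*(d - 17) = 4*(-17 + d) = -68 + 4*d)
t = -3577 (t = -2467 - 1110 = -3577)
1/(J(89, -70) + t) = 1/((-68 + 4*89) - 3577) = 1/((-68 + 356) - 3577) = 1/(288 - 3577) = 1/(-3289) = -1/3289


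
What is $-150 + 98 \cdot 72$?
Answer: $6906$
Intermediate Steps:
$-150 + 98 \cdot 72 = -150 + 7056 = 6906$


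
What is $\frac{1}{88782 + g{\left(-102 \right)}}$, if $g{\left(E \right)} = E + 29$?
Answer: $\frac{1}{88709} \approx 1.1273 \cdot 10^{-5}$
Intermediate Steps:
$g{\left(E \right)} = 29 + E$
$\frac{1}{88782 + g{\left(-102 \right)}} = \frac{1}{88782 + \left(29 - 102\right)} = \frac{1}{88782 - 73} = \frac{1}{88709}$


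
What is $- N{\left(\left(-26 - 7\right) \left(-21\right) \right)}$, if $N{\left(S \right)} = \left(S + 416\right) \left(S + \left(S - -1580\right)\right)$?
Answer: $-3289294$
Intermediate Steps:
$N{\left(S \right)} = \left(416 + S\right) \left(1580 + 2 S\right)$ ($N{\left(S \right)} = \left(416 + S\right) \left(S + \left(S + 1580\right)\right) = \left(416 + S\right) \left(S + \left(1580 + S\right)\right) = \left(416 + S\right) \left(1580 + 2 S\right)$)
$- N{\left(\left(-26 - 7\right) \left(-21\right) \right)} = - (657280 + 2 \left(\left(-26 - 7\right) \left(-21\right)\right)^{2} + 2412 \left(-26 - 7\right) \left(-21\right)) = - (657280 + 2 \left(\left(-33\right) \left(-21\right)\right)^{2} + 2412 \left(\left(-33\right) \left(-21\right)\right)) = - (657280 + 2 \cdot 693^{2} + 2412 \cdot 693) = - (657280 + 2 \cdot 480249 + 1671516) = - (657280 + 960498 + 1671516) = \left(-1\right) 3289294 = -3289294$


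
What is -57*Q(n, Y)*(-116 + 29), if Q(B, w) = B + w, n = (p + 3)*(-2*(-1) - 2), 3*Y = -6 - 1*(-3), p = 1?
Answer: -4959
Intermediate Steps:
Y = -1 (Y = (-6 - 1*(-3))/3 = (-6 + 3)/3 = (⅓)*(-3) = -1)
n = 0 (n = (1 + 3)*(-2*(-1) - 2) = 4*(2 - 2) = 4*0 = 0)
-57*Q(n, Y)*(-116 + 29) = -57*(0 - 1)*(-116 + 29) = -(-57)*(-87) = -57*87 = -4959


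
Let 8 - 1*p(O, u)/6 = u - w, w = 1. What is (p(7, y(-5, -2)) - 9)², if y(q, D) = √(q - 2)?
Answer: 1773 - 540*I*√7 ≈ 1773.0 - 1428.7*I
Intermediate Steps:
y(q, D) = √(-2 + q)
p(O, u) = 54 - 6*u (p(O, u) = 48 - 6*(u - 1*1) = 48 - 6*(u - 1) = 48 - 6*(-1 + u) = 48 + (6 - 6*u) = 54 - 6*u)
(p(7, y(-5, -2)) - 9)² = ((54 - 6*√(-2 - 5)) - 9)² = ((54 - 6*I*√7) - 9)² = (45 - 6*I*√7)²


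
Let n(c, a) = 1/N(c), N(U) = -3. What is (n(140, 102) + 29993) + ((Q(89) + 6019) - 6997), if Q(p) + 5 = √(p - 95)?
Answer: 87029/3 + I*√6 ≈ 29010.0 + 2.4495*I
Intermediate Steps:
Q(p) = -5 + √(-95 + p) (Q(p) = -5 + √(p - 95) = -5 + √(-95 + p))
n(c, a) = -⅓ (n(c, a) = 1/(-3) = -⅓)
(n(140, 102) + 29993) + ((Q(89) + 6019) - 6997) = (-⅓ + 29993) + (((-5 + √(-95 + 89)) + 6019) - 6997) = 89978/3 + (((-5 + √(-6)) + 6019) - 6997) = 89978/3 + (((-5 + I*√6) + 6019) - 6997) = 89978/3 + ((6014 + I*√6) - 6997) = 89978/3 + (-983 + I*√6) = 87029/3 + I*√6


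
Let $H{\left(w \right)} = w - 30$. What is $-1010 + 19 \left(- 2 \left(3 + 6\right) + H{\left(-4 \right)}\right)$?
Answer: $-1998$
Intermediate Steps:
$H{\left(w \right)} = -30 + w$ ($H{\left(w \right)} = w - 30 = -30 + w$)
$-1010 + 19 \left(- 2 \left(3 + 6\right) + H{\left(-4 \right)}\right) = -1010 + 19 \left(- 2 \left(3 + 6\right) - 34\right) = -1010 + 19 \left(\left(-2\right) 9 - 34\right) = -1010 + 19 \left(-18 - 34\right) = -1010 + 19 \left(-52\right) = -1010 - 988 = -1998$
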